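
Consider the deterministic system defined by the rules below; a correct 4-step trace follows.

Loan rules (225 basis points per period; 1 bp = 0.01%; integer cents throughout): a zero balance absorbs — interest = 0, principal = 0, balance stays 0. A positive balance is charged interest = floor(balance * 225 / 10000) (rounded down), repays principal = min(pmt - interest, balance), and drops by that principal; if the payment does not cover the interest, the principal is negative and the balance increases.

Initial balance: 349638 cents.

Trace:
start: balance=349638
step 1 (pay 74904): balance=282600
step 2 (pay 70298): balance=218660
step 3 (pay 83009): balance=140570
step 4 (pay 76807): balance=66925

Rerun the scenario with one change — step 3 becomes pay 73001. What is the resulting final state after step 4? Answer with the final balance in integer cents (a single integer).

77159

(re-executing from step 3 with the substitution; state before step 3: balance=218660)
step 3 (pay 73001): balance=150578
step 4 (pay 76807): balance=77159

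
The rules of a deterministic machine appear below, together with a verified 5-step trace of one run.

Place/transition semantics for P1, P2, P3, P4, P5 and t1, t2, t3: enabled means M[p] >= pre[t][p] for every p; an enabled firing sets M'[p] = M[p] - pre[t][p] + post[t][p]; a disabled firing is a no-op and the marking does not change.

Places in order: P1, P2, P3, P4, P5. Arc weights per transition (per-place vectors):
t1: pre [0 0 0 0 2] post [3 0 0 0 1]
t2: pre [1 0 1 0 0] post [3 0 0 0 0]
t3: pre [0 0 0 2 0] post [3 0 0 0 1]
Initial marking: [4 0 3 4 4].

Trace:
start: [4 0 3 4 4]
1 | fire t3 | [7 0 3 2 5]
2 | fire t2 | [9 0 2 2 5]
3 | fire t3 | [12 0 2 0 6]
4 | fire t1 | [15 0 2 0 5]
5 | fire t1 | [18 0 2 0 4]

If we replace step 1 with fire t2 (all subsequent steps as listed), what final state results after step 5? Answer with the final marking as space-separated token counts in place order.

(re-executing from step 1 with the substitution; state before step 1: [4 0 3 4 4])
1 | fire t2 | [6 0 2 4 4]
2 | fire t2 | [8 0 1 4 4]
3 | fire t3 | [11 0 1 2 5]
4 | fire t1 | [14 0 1 2 4]
5 | fire t1 | [17 0 1 2 3]

17 0 1 2 3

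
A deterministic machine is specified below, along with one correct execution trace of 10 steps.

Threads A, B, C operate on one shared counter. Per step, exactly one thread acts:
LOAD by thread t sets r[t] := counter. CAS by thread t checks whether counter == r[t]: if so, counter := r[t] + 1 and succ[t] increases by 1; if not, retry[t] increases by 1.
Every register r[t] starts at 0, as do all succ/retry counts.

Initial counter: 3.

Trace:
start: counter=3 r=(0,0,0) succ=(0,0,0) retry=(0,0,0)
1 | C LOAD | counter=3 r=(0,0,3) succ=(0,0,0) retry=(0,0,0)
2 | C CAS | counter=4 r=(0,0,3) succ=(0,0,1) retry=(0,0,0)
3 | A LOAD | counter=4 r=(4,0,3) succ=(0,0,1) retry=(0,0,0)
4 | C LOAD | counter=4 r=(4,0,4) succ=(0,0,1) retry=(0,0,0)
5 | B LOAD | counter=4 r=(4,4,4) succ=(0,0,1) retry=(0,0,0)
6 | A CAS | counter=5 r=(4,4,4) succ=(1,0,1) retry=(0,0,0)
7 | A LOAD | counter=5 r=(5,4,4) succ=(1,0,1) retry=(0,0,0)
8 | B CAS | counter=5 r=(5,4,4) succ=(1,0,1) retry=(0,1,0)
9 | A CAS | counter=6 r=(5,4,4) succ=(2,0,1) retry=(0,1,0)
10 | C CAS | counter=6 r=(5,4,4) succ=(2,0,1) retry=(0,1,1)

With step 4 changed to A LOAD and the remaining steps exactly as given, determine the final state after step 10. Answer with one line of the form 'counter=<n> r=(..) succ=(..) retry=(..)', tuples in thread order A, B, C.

counter=6 r=(5,4,3) succ=(2,0,1) retry=(0,1,1)

(re-executing from step 4 with the substitution; state before step 4: counter=4 r=(4,0,3) succ=(0,0,1) retry=(0,0,0))
4 | A LOAD | counter=4 r=(4,0,3) succ=(0,0,1) retry=(0,0,0)
5 | B LOAD | counter=4 r=(4,4,3) succ=(0,0,1) retry=(0,0,0)
6 | A CAS | counter=5 r=(4,4,3) succ=(1,0,1) retry=(0,0,0)
7 | A LOAD | counter=5 r=(5,4,3) succ=(1,0,1) retry=(0,0,0)
8 | B CAS | counter=5 r=(5,4,3) succ=(1,0,1) retry=(0,1,0)
9 | A CAS | counter=6 r=(5,4,3) succ=(2,0,1) retry=(0,1,0)
10 | C CAS | counter=6 r=(5,4,3) succ=(2,0,1) retry=(0,1,1)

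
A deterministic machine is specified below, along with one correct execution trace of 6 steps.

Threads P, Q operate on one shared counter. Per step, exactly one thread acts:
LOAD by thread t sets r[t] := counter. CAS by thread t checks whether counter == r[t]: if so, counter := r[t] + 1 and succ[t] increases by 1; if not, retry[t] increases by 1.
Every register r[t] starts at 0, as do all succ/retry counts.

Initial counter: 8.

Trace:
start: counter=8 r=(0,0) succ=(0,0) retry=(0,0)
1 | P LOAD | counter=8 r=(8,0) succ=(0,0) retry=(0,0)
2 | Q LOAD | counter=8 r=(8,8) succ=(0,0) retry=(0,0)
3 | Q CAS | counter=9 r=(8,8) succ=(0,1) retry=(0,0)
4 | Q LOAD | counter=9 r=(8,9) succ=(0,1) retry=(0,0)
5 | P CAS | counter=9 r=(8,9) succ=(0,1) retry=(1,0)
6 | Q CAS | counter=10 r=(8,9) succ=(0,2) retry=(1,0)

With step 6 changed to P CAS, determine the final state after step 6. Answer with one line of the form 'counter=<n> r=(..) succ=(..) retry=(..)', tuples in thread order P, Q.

(re-executing from step 6 with the substitution; state before step 6: counter=9 r=(8,9) succ=(0,1) retry=(1,0))
6 | P CAS | counter=9 r=(8,9) succ=(0,1) retry=(2,0)

counter=9 r=(8,9) succ=(0,1) retry=(2,0)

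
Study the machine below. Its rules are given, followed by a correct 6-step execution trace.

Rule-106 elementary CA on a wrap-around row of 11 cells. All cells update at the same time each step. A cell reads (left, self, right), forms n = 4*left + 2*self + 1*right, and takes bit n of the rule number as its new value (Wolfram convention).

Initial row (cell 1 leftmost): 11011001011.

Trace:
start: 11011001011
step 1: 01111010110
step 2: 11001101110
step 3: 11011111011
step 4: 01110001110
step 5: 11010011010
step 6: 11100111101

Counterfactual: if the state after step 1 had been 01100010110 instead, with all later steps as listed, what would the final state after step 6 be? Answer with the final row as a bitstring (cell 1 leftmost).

00111100110

state after step 1 := 01100010110
step 2: 11100101110
step 3: 10101011011
step 4: 11010111110
step 5: 11101100011
step 6: 00111100110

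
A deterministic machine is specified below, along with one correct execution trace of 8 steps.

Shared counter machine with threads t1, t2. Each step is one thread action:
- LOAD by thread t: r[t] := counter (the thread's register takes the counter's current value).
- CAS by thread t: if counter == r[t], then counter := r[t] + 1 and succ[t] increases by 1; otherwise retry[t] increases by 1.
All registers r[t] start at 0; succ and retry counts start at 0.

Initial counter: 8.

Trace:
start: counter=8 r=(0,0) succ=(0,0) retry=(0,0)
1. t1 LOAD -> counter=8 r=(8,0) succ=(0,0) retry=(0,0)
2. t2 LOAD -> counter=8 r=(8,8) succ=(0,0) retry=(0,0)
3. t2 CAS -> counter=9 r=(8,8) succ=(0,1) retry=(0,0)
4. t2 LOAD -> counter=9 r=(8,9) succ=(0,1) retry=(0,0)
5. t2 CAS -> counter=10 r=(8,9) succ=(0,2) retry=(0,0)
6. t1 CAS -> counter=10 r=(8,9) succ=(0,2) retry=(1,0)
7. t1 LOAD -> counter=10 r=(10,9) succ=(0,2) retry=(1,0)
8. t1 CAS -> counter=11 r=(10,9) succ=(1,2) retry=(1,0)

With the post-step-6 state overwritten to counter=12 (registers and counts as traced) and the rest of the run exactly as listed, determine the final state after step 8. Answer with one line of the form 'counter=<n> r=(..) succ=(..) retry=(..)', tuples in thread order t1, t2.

counter=13 r=(12,9) succ=(1,2) retry=(1,0)

state after step 6 := counter=12 r=(8,9) succ=(0,2) retry=(1,0)
7. t1 LOAD -> counter=12 r=(12,9) succ=(0,2) retry=(1,0)
8. t1 CAS -> counter=13 r=(12,9) succ=(1,2) retry=(1,0)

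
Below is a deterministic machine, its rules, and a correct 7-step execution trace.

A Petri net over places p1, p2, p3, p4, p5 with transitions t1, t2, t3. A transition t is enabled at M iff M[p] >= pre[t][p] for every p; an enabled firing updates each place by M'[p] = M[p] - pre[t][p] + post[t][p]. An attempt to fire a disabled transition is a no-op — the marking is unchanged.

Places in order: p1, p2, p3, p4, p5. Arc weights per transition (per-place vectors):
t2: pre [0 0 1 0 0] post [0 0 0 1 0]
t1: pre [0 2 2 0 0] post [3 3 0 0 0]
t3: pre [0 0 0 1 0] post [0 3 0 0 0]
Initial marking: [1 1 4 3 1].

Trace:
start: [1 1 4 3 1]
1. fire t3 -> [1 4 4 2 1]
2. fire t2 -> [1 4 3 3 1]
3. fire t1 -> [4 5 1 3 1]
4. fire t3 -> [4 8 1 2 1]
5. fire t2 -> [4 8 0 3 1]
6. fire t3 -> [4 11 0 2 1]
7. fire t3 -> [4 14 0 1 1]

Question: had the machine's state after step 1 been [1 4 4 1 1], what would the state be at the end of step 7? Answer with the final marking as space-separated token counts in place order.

4 14 0 0 1

state after step 1 := [1 4 4 1 1]
2. fire t2 -> [1 4 3 2 1]
3. fire t1 -> [4 5 1 2 1]
4. fire t3 -> [4 8 1 1 1]
5. fire t2 -> [4 8 0 2 1]
6. fire t3 -> [4 11 0 1 1]
7. fire t3 -> [4 14 0 0 1]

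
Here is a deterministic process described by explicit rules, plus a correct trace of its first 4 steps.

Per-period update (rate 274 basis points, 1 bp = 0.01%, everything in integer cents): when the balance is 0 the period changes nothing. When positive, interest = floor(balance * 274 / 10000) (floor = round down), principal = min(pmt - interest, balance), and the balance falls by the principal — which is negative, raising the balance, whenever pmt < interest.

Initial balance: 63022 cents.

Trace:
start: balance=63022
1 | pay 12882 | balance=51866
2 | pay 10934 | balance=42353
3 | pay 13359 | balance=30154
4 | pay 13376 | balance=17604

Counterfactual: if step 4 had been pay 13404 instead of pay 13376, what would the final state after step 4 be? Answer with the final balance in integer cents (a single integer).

17576

(re-executing from step 4 with the substitution; state before step 4: balance=30154)
4 | pay 13404 | balance=17576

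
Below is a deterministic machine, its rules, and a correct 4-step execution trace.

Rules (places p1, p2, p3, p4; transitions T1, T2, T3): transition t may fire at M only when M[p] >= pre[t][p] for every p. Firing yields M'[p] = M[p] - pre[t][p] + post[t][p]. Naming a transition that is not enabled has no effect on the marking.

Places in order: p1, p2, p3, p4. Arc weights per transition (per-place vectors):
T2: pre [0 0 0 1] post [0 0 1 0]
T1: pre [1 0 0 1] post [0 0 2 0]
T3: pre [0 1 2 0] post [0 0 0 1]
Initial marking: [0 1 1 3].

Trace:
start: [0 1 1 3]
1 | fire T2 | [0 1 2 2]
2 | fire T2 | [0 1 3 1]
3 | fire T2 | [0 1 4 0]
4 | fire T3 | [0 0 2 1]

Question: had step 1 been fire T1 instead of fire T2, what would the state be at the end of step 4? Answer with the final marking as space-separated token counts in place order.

(re-executing from step 1 with the substitution; state before step 1: [0 1 1 3])
1 | fire T1 | [0 1 1 3]
2 | fire T2 | [0 1 2 2]
3 | fire T2 | [0 1 3 1]
4 | fire T3 | [0 0 1 2]

0 0 1 2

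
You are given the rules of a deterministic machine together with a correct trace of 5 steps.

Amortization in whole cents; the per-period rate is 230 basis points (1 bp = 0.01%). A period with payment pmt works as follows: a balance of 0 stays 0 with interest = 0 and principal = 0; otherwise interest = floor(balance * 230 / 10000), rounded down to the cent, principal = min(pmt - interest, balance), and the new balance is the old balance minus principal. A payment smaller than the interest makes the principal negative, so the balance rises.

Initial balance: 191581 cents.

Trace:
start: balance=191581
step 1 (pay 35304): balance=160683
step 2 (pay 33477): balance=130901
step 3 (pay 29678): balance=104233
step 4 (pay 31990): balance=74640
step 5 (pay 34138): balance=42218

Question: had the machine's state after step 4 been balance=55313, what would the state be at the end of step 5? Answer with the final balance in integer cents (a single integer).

22447

state after step 4 := balance=55313
step 5 (pay 34138): balance=22447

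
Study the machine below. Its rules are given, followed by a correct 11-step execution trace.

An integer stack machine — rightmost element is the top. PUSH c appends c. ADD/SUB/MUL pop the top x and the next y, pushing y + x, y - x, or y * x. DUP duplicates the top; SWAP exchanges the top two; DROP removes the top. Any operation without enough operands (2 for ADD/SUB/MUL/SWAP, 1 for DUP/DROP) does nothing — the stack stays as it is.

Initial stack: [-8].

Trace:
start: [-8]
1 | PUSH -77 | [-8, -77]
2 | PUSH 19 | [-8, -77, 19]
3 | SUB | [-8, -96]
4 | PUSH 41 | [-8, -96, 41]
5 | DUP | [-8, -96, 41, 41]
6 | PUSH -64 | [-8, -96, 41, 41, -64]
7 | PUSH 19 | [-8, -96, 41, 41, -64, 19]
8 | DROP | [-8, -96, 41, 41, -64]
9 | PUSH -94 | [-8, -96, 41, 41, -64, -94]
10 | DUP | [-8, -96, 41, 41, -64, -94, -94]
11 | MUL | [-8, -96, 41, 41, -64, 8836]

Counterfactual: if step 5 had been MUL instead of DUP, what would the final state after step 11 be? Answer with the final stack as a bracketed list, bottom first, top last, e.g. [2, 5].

[-8, -3936, -64, 8836]

(re-executing from step 5 with the substitution; state before step 5: [-8, -96, 41])
5 | MUL | [-8, -3936]
6 | PUSH -64 | [-8, -3936, -64]
7 | PUSH 19 | [-8, -3936, -64, 19]
8 | DROP | [-8, -3936, -64]
9 | PUSH -94 | [-8, -3936, -64, -94]
10 | DUP | [-8, -3936, -64, -94, -94]
11 | MUL | [-8, -3936, -64, 8836]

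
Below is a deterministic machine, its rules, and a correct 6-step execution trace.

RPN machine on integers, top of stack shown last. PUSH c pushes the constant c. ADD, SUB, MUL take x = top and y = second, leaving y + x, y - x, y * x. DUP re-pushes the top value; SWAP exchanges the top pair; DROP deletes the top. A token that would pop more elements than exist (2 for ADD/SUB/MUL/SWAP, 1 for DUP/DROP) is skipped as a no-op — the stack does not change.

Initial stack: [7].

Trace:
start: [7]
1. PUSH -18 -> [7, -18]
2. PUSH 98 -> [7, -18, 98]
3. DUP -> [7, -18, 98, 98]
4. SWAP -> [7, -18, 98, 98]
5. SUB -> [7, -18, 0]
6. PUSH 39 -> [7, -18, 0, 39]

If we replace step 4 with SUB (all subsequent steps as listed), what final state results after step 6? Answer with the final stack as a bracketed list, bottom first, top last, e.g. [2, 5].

(re-executing from step 4 with the substitution; state before step 4: [7, -18, 98, 98])
4. SUB -> [7, -18, 0]
5. SUB -> [7, -18]
6. PUSH 39 -> [7, -18, 39]

[7, -18, 39]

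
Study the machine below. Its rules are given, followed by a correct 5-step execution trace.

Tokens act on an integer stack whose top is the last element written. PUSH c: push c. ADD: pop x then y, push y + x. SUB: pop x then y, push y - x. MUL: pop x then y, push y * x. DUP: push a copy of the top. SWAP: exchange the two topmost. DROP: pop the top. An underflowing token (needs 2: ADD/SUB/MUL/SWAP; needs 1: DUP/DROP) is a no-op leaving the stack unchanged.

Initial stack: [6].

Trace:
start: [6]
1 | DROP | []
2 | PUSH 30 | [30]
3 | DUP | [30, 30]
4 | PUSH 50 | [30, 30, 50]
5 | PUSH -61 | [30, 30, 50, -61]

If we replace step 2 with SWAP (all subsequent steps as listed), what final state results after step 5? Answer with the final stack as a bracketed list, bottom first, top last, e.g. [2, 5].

[50, -61]

(re-executing from step 2 with the substitution; state before step 2: [])
2 | SWAP | []
3 | DUP | []
4 | PUSH 50 | [50]
5 | PUSH -61 | [50, -61]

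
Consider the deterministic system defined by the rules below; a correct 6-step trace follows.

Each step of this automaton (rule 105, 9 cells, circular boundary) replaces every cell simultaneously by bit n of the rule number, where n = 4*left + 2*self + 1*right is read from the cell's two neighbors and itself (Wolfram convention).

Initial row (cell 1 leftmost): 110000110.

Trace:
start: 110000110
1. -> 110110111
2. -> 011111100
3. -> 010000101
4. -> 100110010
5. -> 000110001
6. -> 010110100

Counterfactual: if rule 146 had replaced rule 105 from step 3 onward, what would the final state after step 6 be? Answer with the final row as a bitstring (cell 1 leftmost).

(re-executing steps 3..6 under rule 146; state before step 3: 011111100)
3. -> 101111010
4. -> 000110000
5. -> 001001000
6. -> 010110100

010110100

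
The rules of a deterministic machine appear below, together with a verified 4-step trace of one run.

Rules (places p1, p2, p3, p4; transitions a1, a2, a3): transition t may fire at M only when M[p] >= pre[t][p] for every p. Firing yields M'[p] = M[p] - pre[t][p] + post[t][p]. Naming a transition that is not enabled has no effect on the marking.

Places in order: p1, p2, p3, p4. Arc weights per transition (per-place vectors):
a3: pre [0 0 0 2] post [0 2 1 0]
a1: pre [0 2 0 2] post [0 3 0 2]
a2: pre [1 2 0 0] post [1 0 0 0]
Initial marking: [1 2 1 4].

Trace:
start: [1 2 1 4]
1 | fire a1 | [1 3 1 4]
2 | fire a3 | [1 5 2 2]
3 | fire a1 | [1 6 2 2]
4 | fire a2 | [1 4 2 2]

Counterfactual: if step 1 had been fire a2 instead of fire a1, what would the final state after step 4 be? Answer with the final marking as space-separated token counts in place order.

(re-executing from step 1 with the substitution; state before step 1: [1 2 1 4])
1 | fire a2 | [1 0 1 4]
2 | fire a3 | [1 2 2 2]
3 | fire a1 | [1 3 2 2]
4 | fire a2 | [1 1 2 2]

1 1 2 2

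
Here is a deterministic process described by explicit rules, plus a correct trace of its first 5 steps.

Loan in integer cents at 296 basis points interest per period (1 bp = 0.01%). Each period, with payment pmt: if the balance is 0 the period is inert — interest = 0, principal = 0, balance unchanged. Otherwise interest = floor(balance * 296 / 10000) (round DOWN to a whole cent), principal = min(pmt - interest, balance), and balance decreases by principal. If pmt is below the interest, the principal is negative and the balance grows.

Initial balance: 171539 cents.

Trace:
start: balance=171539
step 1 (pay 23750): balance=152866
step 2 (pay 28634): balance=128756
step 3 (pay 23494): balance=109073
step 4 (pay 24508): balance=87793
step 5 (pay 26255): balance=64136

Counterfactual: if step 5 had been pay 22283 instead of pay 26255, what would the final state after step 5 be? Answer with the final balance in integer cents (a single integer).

(re-executing from step 5 with the substitution; state before step 5: balance=87793)
step 5 (pay 22283): balance=68108

68108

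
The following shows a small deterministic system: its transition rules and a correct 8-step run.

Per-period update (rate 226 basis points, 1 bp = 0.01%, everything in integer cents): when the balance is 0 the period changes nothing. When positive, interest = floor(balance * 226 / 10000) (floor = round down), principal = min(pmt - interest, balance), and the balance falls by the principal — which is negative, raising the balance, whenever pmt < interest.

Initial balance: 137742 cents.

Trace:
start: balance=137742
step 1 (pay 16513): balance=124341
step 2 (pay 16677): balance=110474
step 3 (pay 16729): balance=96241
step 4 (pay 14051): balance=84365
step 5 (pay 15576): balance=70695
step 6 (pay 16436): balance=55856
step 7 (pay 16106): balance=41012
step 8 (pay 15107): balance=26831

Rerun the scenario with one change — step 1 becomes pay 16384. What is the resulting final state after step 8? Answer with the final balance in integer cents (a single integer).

(re-executing from step 1 with the substitution; state before step 1: balance=137742)
step 1 (pay 16384): balance=124470
step 2 (pay 16677): balance=110606
step 3 (pay 16729): balance=96376
step 4 (pay 14051): balance=84503
step 5 (pay 15576): balance=70836
step 6 (pay 16436): balance=56000
step 7 (pay 16106): balance=41159
step 8 (pay 15107): balance=26982

26982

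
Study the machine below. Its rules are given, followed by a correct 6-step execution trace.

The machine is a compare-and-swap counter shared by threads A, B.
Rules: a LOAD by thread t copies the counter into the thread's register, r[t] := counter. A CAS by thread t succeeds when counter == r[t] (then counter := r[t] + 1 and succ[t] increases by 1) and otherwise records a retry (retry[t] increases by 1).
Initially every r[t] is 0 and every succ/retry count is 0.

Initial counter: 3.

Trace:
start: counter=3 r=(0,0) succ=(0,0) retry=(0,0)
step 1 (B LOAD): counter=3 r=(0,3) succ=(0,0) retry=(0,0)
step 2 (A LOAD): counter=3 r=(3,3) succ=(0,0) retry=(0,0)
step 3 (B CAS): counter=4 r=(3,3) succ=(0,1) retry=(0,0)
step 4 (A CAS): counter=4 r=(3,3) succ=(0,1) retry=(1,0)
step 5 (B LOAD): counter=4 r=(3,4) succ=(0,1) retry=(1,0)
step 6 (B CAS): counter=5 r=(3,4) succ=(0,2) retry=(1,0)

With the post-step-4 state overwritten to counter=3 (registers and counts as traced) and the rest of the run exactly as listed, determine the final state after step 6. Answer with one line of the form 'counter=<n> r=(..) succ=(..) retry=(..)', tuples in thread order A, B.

state after step 4 := counter=3 r=(3,3) succ=(0,1) retry=(1,0)
step 5 (B LOAD): counter=3 r=(3,3) succ=(0,1) retry=(1,0)
step 6 (B CAS): counter=4 r=(3,3) succ=(0,2) retry=(1,0)

counter=4 r=(3,3) succ=(0,2) retry=(1,0)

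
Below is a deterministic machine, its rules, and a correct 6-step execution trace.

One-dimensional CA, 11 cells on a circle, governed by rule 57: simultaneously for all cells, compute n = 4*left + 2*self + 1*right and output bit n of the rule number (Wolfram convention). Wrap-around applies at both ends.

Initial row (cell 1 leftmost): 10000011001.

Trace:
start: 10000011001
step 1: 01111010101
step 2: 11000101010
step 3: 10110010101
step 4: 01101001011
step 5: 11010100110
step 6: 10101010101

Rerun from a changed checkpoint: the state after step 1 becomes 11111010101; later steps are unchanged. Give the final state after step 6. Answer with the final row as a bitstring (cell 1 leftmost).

state after step 1 := 11111010101
step 2: 00000101011
step 3: 11110010110
step 4: 10001001101
step 5: 01100101011
step 6: 11010010110

11010010110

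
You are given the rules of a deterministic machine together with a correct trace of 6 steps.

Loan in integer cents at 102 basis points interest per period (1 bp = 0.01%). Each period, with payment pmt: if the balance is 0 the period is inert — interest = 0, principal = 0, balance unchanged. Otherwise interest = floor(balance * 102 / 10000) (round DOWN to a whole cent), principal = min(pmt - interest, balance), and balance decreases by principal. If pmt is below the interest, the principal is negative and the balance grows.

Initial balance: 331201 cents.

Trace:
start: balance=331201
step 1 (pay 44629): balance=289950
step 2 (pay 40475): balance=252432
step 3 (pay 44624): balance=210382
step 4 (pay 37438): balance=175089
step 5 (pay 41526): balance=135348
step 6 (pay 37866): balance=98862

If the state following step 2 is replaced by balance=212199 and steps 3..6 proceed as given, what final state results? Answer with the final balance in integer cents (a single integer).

56964

state after step 2 := balance=212199
step 3 (pay 44624): balance=169739
step 4 (pay 37438): balance=134032
step 5 (pay 41526): balance=93873
step 6 (pay 37866): balance=56964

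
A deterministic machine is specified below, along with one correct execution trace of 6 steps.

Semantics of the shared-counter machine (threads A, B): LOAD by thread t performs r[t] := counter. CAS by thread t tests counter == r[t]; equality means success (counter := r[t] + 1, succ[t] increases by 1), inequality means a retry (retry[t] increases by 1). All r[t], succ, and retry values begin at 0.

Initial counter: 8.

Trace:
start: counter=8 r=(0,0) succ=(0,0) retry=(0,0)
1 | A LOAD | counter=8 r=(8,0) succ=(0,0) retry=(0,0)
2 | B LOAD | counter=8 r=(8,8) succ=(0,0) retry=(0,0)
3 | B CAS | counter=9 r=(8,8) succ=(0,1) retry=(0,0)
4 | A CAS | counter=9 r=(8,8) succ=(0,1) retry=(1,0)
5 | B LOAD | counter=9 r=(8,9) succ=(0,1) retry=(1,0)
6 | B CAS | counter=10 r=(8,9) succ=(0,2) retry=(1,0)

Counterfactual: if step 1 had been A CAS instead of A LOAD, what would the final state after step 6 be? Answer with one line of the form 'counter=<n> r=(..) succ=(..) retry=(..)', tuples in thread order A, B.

(re-executing from step 1 with the substitution; state before step 1: counter=8 r=(0,0) succ=(0,0) retry=(0,0))
1 | A CAS | counter=8 r=(0,0) succ=(0,0) retry=(1,0)
2 | B LOAD | counter=8 r=(0,8) succ=(0,0) retry=(1,0)
3 | B CAS | counter=9 r=(0,8) succ=(0,1) retry=(1,0)
4 | A CAS | counter=9 r=(0,8) succ=(0,1) retry=(2,0)
5 | B LOAD | counter=9 r=(0,9) succ=(0,1) retry=(2,0)
6 | B CAS | counter=10 r=(0,9) succ=(0,2) retry=(2,0)

counter=10 r=(0,9) succ=(0,2) retry=(2,0)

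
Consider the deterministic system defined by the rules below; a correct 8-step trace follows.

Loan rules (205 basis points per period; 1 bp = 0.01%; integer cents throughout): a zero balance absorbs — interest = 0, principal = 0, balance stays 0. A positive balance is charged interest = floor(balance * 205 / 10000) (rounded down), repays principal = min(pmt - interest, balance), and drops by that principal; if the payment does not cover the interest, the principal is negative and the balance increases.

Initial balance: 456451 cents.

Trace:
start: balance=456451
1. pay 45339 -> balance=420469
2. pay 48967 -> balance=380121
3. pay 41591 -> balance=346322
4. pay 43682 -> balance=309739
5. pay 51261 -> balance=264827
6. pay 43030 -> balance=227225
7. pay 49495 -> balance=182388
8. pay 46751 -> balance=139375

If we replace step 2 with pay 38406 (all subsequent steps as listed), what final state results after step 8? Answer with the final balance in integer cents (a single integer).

(re-executing from step 2 with the substitution; state before step 2: balance=420469)
2. pay 38406 -> balance=390682
3. pay 41591 -> balance=357099
4. pay 43682 -> balance=320737
5. pay 51261 -> balance=276051
6. pay 43030 -> balance=238680
7. pay 49495 -> balance=194077
8. pay 46751 -> balance=151304

151304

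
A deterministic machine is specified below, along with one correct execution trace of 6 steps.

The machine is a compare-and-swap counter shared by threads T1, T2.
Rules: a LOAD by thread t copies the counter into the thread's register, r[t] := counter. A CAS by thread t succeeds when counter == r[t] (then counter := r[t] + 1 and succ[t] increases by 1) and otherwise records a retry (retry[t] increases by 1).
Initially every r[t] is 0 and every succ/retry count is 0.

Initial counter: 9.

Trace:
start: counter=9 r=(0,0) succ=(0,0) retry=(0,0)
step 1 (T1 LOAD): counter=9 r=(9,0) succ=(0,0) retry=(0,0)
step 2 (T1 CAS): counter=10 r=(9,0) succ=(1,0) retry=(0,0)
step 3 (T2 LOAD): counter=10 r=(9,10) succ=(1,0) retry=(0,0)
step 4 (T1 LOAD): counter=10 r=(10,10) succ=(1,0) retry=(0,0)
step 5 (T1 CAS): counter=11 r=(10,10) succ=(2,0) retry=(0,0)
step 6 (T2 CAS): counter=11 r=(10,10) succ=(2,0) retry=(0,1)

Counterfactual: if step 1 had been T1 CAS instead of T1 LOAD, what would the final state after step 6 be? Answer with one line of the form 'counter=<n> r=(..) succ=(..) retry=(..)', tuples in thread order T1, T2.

counter=10 r=(9,9) succ=(1,0) retry=(2,1)

(re-executing from step 1 with the substitution; state before step 1: counter=9 r=(0,0) succ=(0,0) retry=(0,0))
step 1 (T1 CAS): counter=9 r=(0,0) succ=(0,0) retry=(1,0)
step 2 (T1 CAS): counter=9 r=(0,0) succ=(0,0) retry=(2,0)
step 3 (T2 LOAD): counter=9 r=(0,9) succ=(0,0) retry=(2,0)
step 4 (T1 LOAD): counter=9 r=(9,9) succ=(0,0) retry=(2,0)
step 5 (T1 CAS): counter=10 r=(9,9) succ=(1,0) retry=(2,0)
step 6 (T2 CAS): counter=10 r=(9,9) succ=(1,0) retry=(2,1)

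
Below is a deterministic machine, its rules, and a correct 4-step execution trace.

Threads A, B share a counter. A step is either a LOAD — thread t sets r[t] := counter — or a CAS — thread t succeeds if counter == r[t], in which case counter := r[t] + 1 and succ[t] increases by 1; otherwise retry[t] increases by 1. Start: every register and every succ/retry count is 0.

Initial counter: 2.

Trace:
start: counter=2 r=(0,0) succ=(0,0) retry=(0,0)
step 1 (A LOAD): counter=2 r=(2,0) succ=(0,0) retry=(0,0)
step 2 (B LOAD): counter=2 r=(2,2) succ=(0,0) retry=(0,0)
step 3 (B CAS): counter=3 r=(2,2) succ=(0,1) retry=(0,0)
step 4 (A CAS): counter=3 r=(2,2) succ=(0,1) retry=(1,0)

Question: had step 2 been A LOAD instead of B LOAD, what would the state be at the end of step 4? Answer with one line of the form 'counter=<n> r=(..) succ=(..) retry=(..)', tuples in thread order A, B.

(re-executing from step 2 with the substitution; state before step 2: counter=2 r=(2,0) succ=(0,0) retry=(0,0))
step 2 (A LOAD): counter=2 r=(2,0) succ=(0,0) retry=(0,0)
step 3 (B CAS): counter=2 r=(2,0) succ=(0,0) retry=(0,1)
step 4 (A CAS): counter=3 r=(2,0) succ=(1,0) retry=(0,1)

counter=3 r=(2,0) succ=(1,0) retry=(0,1)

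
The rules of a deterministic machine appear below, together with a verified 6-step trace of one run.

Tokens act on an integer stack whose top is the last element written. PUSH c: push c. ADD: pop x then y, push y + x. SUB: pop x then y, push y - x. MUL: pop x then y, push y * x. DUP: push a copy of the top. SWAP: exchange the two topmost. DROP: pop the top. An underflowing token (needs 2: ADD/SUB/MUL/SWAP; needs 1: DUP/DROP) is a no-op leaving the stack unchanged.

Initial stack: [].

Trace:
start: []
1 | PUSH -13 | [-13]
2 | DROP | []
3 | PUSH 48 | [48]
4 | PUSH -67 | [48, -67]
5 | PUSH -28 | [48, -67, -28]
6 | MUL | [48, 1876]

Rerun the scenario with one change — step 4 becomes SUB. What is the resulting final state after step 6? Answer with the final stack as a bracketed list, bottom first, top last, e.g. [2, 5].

(re-executing from step 4 with the substitution; state before step 4: [48])
4 | SUB | [48]
5 | PUSH -28 | [48, -28]
6 | MUL | [-1344]

[-1344]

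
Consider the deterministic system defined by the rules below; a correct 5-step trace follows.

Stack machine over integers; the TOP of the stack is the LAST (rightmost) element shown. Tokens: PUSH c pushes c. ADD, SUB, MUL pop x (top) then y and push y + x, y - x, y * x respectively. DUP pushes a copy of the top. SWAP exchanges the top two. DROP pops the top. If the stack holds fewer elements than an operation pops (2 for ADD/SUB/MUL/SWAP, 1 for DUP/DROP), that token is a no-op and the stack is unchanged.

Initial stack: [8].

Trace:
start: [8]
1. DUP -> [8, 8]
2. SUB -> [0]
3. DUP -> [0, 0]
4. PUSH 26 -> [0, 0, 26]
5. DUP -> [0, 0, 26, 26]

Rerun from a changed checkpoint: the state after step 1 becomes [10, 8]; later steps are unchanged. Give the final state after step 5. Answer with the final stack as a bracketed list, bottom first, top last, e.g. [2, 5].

state after step 1 := [10, 8]
2. SUB -> [2]
3. DUP -> [2, 2]
4. PUSH 26 -> [2, 2, 26]
5. DUP -> [2, 2, 26, 26]

[2, 2, 26, 26]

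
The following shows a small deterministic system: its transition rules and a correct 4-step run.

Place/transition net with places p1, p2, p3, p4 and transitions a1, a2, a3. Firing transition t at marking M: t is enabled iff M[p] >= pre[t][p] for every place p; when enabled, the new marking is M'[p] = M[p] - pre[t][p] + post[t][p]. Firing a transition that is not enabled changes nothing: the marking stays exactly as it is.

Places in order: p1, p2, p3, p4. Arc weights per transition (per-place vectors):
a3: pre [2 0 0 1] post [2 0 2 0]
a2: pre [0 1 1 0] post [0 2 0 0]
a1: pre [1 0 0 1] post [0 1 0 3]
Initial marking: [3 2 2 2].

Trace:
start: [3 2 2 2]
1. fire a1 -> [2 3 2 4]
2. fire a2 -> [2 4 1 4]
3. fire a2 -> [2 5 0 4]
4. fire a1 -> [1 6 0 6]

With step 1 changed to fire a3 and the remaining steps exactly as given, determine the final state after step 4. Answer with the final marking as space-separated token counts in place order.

2 5 2 3

(re-executing from step 1 with the substitution; state before step 1: [3 2 2 2])
1. fire a3 -> [3 2 4 1]
2. fire a2 -> [3 3 3 1]
3. fire a2 -> [3 4 2 1]
4. fire a1 -> [2 5 2 3]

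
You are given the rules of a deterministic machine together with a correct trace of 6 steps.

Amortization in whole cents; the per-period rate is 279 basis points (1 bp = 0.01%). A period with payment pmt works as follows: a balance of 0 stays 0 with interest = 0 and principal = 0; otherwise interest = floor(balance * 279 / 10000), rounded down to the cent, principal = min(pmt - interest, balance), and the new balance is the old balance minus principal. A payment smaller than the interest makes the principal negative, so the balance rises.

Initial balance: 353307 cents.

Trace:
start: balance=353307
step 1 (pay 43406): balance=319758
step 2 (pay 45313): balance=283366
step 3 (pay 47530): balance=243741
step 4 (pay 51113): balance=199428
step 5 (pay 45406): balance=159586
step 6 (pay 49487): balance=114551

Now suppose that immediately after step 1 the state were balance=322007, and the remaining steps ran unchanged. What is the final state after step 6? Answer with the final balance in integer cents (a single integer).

117131

state after step 1 := balance=322007
step 2 (pay 45313): balance=285677
step 3 (pay 47530): balance=246117
step 4 (pay 51113): balance=201870
step 5 (pay 45406): balance=162096
step 6 (pay 49487): balance=117131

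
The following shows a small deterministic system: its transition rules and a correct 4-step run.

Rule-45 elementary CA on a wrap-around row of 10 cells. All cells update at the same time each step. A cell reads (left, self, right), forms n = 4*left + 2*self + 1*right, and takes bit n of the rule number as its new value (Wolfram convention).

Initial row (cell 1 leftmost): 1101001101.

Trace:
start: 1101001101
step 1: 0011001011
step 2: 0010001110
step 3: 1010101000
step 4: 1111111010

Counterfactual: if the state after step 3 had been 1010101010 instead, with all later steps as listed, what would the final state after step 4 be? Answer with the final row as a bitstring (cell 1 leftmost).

1111111111

state after step 3 := 1010101010
step 4: 1111111111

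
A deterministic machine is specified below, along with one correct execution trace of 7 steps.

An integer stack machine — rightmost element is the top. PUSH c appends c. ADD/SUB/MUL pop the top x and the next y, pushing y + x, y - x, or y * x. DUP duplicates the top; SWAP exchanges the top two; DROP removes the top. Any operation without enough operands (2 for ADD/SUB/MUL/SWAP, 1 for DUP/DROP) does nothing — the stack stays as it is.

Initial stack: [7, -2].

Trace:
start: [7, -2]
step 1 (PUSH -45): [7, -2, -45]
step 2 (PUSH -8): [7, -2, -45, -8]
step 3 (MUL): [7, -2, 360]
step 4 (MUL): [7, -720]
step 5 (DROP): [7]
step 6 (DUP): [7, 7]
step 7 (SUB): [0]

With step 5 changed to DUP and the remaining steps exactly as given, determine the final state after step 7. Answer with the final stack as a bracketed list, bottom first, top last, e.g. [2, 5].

[7, -720, 0]

(re-executing from step 5 with the substitution; state before step 5: [7, -720])
step 5 (DUP): [7, -720, -720]
step 6 (DUP): [7, -720, -720, -720]
step 7 (SUB): [7, -720, 0]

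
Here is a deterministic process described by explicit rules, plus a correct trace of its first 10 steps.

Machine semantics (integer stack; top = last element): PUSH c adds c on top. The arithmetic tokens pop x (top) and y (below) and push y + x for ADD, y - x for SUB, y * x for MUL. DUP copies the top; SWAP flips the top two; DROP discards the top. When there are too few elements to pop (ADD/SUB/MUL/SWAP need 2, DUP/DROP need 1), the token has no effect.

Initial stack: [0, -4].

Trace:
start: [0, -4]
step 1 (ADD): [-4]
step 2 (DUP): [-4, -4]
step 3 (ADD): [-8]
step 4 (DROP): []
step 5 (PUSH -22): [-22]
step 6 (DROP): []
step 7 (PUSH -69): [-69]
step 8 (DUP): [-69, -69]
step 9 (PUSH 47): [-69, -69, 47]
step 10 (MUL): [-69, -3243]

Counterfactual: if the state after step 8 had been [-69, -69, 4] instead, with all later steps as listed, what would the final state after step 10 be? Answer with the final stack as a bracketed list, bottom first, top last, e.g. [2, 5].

[-69, -69, 188]

state after step 8 := [-69, -69, 4]
step 9 (PUSH 47): [-69, -69, 4, 47]
step 10 (MUL): [-69, -69, 188]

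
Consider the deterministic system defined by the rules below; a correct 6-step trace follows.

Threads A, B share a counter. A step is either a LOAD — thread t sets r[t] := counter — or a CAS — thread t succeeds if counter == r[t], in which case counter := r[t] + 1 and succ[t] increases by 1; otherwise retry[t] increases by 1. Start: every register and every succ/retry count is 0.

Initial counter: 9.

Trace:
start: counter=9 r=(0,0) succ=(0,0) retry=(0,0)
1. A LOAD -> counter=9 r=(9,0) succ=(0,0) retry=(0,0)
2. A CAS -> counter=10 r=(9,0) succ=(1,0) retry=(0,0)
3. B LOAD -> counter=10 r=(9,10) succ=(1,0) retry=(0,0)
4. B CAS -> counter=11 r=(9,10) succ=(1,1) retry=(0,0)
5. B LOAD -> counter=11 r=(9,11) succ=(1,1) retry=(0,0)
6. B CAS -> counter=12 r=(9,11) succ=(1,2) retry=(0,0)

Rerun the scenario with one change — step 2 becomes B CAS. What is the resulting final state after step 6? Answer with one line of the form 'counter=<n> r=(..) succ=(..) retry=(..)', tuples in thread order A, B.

counter=11 r=(9,10) succ=(0,2) retry=(0,1)

(re-executing from step 2 with the substitution; state before step 2: counter=9 r=(9,0) succ=(0,0) retry=(0,0))
2. B CAS -> counter=9 r=(9,0) succ=(0,0) retry=(0,1)
3. B LOAD -> counter=9 r=(9,9) succ=(0,0) retry=(0,1)
4. B CAS -> counter=10 r=(9,9) succ=(0,1) retry=(0,1)
5. B LOAD -> counter=10 r=(9,10) succ=(0,1) retry=(0,1)
6. B CAS -> counter=11 r=(9,10) succ=(0,2) retry=(0,1)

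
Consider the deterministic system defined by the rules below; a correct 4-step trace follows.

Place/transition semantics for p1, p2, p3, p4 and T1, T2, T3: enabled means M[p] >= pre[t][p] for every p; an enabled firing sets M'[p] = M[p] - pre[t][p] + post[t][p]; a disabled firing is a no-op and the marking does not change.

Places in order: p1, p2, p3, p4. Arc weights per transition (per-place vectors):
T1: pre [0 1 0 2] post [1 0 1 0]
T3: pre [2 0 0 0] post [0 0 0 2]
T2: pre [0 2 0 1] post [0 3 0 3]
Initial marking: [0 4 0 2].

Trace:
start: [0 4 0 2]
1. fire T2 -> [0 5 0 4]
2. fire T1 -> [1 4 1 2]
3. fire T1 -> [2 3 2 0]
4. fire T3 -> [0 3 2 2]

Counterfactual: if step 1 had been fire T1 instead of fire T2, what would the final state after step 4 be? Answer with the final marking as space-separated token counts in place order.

(re-executing from step 1 with the substitution; state before step 1: [0 4 0 2])
1. fire T1 -> [1 3 1 0]
2. fire T1 -> [1 3 1 0]
3. fire T1 -> [1 3 1 0]
4. fire T3 -> [1 3 1 0]

1 3 1 0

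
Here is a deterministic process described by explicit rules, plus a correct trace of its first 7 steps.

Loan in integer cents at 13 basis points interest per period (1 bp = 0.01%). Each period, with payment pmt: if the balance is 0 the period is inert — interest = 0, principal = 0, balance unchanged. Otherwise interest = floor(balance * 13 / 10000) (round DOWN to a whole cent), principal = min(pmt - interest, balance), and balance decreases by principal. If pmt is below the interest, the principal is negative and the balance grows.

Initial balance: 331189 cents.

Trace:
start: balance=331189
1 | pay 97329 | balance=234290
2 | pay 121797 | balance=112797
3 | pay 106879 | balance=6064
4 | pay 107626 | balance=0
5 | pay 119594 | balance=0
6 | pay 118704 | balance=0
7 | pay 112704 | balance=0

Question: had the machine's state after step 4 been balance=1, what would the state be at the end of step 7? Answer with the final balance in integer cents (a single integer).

state after step 4 := balance=1
5 | pay 119594 | balance=0
6 | pay 118704 | balance=0
7 | pay 112704 | balance=0

0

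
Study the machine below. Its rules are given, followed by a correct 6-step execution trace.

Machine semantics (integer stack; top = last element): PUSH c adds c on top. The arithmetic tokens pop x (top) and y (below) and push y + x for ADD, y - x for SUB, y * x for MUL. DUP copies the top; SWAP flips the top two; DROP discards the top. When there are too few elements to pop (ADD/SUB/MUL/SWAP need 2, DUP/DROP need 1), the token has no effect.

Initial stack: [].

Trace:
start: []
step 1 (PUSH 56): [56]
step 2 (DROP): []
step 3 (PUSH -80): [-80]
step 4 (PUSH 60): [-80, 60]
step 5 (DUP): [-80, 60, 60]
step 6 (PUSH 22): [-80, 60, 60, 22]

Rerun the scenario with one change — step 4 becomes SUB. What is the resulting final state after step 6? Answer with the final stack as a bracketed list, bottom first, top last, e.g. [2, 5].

(re-executing from step 4 with the substitution; state before step 4: [-80])
step 4 (SUB): [-80]
step 5 (DUP): [-80, -80]
step 6 (PUSH 22): [-80, -80, 22]

[-80, -80, 22]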